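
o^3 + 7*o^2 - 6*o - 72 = (o - 3)*(o + 4)*(o + 6)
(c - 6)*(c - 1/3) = c^2 - 19*c/3 + 2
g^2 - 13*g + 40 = (g - 8)*(g - 5)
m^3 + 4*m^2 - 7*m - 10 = (m - 2)*(m + 1)*(m + 5)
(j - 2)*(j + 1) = j^2 - j - 2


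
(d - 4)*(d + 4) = d^2 - 16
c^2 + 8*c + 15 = (c + 3)*(c + 5)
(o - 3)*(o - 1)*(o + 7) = o^3 + 3*o^2 - 25*o + 21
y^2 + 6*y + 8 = (y + 2)*(y + 4)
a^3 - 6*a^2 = a^2*(a - 6)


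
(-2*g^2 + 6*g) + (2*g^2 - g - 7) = 5*g - 7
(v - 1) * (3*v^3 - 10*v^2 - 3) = 3*v^4 - 13*v^3 + 10*v^2 - 3*v + 3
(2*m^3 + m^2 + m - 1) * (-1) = -2*m^3 - m^2 - m + 1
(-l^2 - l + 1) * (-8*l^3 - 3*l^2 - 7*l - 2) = 8*l^5 + 11*l^4 + 2*l^3 + 6*l^2 - 5*l - 2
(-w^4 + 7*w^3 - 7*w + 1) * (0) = 0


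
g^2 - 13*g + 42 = (g - 7)*(g - 6)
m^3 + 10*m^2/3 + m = m*(m + 1/3)*(m + 3)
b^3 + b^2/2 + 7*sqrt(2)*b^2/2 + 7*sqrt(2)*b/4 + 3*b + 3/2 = (b + 1/2)*(b + sqrt(2)/2)*(b + 3*sqrt(2))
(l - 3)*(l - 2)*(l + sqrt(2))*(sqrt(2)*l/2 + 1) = sqrt(2)*l^4/2 - 5*sqrt(2)*l^3/2 + 2*l^3 - 10*l^2 + 4*sqrt(2)*l^2 - 5*sqrt(2)*l + 12*l + 6*sqrt(2)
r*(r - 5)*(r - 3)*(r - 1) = r^4 - 9*r^3 + 23*r^2 - 15*r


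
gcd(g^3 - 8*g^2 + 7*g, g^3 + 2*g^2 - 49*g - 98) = g - 7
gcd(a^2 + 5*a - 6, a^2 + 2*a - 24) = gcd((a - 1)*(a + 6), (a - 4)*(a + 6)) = a + 6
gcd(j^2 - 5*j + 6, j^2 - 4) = j - 2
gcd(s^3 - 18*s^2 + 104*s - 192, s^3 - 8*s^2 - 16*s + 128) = s^2 - 12*s + 32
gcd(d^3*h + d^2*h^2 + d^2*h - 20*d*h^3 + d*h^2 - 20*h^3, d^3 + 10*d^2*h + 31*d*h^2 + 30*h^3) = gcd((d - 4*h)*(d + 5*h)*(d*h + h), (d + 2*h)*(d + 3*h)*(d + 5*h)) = d + 5*h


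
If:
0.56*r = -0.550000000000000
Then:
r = -0.98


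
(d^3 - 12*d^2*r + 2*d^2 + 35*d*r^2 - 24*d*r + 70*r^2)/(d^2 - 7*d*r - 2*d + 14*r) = (d^2 - 5*d*r + 2*d - 10*r)/(d - 2)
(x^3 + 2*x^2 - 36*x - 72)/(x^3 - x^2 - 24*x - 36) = (x + 6)/(x + 3)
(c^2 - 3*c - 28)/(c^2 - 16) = (c - 7)/(c - 4)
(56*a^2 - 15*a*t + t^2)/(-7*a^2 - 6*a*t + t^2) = (-8*a + t)/(a + t)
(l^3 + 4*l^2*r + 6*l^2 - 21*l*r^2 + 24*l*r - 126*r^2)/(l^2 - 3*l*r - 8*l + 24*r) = (l^2 + 7*l*r + 6*l + 42*r)/(l - 8)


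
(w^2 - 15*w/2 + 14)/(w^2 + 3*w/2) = (2*w^2 - 15*w + 28)/(w*(2*w + 3))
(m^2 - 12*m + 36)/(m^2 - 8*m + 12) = (m - 6)/(m - 2)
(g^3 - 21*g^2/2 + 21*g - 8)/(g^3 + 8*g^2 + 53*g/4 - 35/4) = 2*(g^2 - 10*g + 16)/(2*g^2 + 17*g + 35)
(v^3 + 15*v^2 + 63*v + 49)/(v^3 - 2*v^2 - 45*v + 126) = (v^2 + 8*v + 7)/(v^2 - 9*v + 18)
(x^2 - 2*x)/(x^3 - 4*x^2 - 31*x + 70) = x/(x^2 - 2*x - 35)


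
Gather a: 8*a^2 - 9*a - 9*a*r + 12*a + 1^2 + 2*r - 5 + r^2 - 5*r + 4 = 8*a^2 + a*(3 - 9*r) + r^2 - 3*r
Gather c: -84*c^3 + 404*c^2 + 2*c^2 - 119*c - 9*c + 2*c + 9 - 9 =-84*c^3 + 406*c^2 - 126*c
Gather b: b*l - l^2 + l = b*l - l^2 + l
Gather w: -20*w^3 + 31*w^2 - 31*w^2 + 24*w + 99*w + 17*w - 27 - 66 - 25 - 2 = -20*w^3 + 140*w - 120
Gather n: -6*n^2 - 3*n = -6*n^2 - 3*n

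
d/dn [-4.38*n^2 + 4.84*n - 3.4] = 4.84 - 8.76*n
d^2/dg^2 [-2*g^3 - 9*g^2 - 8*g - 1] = -12*g - 18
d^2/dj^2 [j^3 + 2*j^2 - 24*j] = 6*j + 4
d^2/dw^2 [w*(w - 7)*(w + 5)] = 6*w - 4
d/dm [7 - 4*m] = -4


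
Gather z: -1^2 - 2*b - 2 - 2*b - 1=-4*b - 4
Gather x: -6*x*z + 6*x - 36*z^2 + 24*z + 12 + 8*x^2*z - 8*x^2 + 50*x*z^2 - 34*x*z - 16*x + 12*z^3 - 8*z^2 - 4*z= x^2*(8*z - 8) + x*(50*z^2 - 40*z - 10) + 12*z^3 - 44*z^2 + 20*z + 12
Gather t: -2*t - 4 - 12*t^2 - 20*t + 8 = -12*t^2 - 22*t + 4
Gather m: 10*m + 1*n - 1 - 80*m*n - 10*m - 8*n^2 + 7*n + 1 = -80*m*n - 8*n^2 + 8*n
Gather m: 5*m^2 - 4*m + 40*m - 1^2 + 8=5*m^2 + 36*m + 7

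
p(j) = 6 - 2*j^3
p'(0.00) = 0.00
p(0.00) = 6.00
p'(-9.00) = -486.00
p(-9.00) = 1464.00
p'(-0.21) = -0.26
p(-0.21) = 6.02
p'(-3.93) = -92.67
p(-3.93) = 127.40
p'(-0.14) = -0.12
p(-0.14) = 6.01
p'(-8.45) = -428.42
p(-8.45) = 1212.70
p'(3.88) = -90.33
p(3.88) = -110.82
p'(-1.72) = -17.75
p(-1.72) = 16.18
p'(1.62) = -15.75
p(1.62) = -2.50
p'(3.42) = -70.18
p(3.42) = -74.00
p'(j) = -6*j^2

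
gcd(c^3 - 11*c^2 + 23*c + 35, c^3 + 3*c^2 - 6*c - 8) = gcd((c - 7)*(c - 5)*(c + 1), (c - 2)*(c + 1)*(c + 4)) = c + 1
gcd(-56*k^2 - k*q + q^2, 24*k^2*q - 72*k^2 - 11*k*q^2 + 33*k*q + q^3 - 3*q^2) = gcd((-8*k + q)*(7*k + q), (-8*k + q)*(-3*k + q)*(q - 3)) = -8*k + q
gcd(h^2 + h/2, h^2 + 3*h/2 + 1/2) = h + 1/2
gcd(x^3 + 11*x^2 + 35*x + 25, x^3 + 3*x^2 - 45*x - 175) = x^2 + 10*x + 25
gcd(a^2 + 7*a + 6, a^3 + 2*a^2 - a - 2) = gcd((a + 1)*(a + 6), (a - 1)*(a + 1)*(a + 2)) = a + 1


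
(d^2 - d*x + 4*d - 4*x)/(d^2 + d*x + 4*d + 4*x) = (d - x)/(d + x)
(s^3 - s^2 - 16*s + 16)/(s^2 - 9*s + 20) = (s^2 + 3*s - 4)/(s - 5)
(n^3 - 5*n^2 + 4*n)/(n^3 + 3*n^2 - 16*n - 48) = n*(n - 1)/(n^2 + 7*n + 12)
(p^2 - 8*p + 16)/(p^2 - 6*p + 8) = (p - 4)/(p - 2)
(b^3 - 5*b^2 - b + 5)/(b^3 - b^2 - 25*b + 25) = (b + 1)/(b + 5)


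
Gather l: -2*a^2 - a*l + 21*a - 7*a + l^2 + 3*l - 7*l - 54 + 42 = -2*a^2 + 14*a + l^2 + l*(-a - 4) - 12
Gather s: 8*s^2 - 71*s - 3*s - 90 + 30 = 8*s^2 - 74*s - 60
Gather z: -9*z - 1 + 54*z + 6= 45*z + 5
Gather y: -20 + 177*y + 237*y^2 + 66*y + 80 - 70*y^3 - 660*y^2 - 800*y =-70*y^3 - 423*y^2 - 557*y + 60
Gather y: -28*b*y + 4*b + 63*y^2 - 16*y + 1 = 4*b + 63*y^2 + y*(-28*b - 16) + 1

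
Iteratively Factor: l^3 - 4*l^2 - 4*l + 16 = (l - 2)*(l^2 - 2*l - 8) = (l - 2)*(l + 2)*(l - 4)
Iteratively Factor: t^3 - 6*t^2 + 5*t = (t - 1)*(t^2 - 5*t) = (t - 5)*(t - 1)*(t)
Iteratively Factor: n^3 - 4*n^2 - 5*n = (n)*(n^2 - 4*n - 5) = n*(n - 5)*(n + 1)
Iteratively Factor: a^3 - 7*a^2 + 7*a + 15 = (a - 5)*(a^2 - 2*a - 3) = (a - 5)*(a - 3)*(a + 1)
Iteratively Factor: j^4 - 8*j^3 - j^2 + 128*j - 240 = (j + 4)*(j^3 - 12*j^2 + 47*j - 60) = (j - 3)*(j + 4)*(j^2 - 9*j + 20) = (j - 4)*(j - 3)*(j + 4)*(j - 5)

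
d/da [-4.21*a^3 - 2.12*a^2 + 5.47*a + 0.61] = -12.63*a^2 - 4.24*a + 5.47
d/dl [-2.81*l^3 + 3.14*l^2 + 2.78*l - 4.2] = -8.43*l^2 + 6.28*l + 2.78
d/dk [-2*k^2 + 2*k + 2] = 2 - 4*k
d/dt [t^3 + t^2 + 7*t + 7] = 3*t^2 + 2*t + 7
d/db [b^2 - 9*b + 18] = 2*b - 9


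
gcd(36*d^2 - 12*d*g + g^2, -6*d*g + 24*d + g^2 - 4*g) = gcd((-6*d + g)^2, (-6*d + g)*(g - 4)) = 6*d - g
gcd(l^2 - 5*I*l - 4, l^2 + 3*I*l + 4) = l - I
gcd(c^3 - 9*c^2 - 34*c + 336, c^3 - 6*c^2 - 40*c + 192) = c^2 - 2*c - 48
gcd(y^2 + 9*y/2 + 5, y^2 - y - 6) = y + 2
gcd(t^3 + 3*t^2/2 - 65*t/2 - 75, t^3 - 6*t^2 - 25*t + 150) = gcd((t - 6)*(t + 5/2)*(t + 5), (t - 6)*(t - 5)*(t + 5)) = t^2 - t - 30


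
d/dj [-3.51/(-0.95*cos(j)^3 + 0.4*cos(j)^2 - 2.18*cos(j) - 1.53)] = (10.0035*cos(j)^2 - 2.808*cos(j) + 7.6518)*sin(j)/(0.95*cos(j)^3 - 0.4*cos(j)^2 + 2.18*cos(j) + 1.53)^2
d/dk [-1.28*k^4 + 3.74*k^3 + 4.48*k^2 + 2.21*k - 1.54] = -5.12*k^3 + 11.22*k^2 + 8.96*k + 2.21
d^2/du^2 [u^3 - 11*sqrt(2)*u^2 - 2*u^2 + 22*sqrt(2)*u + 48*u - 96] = 6*u - 22*sqrt(2) - 4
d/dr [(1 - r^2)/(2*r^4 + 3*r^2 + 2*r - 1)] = 2*(-r*(2*r^4 + 3*r^2 + 2*r - 1) + (r^2 - 1)*(4*r^3 + 3*r + 1))/(2*r^4 + 3*r^2 + 2*r - 1)^2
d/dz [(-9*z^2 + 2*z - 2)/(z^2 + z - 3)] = (-11*z^2 + 58*z - 4)/(z^4 + 2*z^3 - 5*z^2 - 6*z + 9)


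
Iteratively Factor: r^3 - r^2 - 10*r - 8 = (r + 2)*(r^2 - 3*r - 4) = (r - 4)*(r + 2)*(r + 1)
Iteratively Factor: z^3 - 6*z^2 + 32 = (z - 4)*(z^2 - 2*z - 8) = (z - 4)^2*(z + 2)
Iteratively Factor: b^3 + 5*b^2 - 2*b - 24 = (b - 2)*(b^2 + 7*b + 12) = (b - 2)*(b + 3)*(b + 4)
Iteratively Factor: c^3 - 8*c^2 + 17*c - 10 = (c - 2)*(c^2 - 6*c + 5) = (c - 5)*(c - 2)*(c - 1)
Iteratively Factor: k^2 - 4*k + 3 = (k - 3)*(k - 1)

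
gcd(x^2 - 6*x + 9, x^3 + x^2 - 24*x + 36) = x - 3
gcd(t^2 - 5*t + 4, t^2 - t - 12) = t - 4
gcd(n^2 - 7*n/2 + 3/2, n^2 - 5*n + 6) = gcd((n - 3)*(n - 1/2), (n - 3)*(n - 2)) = n - 3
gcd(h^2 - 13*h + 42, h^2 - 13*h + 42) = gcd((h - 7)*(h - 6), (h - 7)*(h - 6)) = h^2 - 13*h + 42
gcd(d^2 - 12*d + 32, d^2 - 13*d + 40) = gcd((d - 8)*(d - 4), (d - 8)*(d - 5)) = d - 8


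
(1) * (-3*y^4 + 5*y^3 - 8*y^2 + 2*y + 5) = -3*y^4 + 5*y^3 - 8*y^2 + 2*y + 5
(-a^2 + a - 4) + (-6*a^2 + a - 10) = -7*a^2 + 2*a - 14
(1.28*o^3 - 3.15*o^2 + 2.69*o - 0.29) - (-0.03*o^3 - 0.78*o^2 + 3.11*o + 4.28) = 1.31*o^3 - 2.37*o^2 - 0.42*o - 4.57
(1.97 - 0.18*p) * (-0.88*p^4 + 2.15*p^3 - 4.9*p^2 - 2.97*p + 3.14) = 0.1584*p^5 - 2.1206*p^4 + 5.1175*p^3 - 9.1184*p^2 - 6.4161*p + 6.1858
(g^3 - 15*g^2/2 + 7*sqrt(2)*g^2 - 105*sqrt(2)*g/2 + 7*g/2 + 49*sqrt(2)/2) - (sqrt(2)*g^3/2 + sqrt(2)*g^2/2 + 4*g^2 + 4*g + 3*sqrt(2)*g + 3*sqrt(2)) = -sqrt(2)*g^3/2 + g^3 - 23*g^2/2 + 13*sqrt(2)*g^2/2 - 111*sqrt(2)*g/2 - g/2 + 43*sqrt(2)/2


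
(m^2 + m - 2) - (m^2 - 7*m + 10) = 8*m - 12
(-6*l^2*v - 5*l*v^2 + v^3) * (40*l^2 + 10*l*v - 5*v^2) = -240*l^4*v - 260*l^3*v^2 + 20*l^2*v^3 + 35*l*v^4 - 5*v^5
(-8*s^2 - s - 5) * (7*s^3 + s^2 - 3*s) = -56*s^5 - 15*s^4 - 12*s^3 - 2*s^2 + 15*s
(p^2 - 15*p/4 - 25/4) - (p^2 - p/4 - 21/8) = -7*p/2 - 29/8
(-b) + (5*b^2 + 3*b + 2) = 5*b^2 + 2*b + 2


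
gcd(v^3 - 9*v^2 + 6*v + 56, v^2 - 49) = v - 7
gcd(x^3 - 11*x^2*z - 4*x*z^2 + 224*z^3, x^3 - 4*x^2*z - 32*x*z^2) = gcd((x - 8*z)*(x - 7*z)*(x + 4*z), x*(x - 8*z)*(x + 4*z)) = x^2 - 4*x*z - 32*z^2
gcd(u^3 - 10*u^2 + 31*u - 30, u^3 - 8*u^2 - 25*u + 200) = u - 5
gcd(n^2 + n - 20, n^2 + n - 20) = n^2 + n - 20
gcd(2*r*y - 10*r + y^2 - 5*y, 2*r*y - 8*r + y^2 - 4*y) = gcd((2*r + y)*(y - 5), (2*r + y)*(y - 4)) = 2*r + y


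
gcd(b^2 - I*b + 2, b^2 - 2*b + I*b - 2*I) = b + I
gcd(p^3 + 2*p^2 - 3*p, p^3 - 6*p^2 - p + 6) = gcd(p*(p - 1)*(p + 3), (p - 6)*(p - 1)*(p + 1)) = p - 1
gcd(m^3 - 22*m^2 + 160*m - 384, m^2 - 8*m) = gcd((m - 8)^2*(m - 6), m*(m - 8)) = m - 8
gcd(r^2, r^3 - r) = r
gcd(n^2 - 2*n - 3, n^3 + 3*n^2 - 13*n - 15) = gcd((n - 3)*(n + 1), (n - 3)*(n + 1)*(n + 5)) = n^2 - 2*n - 3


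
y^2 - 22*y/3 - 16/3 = (y - 8)*(y + 2/3)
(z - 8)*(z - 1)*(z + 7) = z^3 - 2*z^2 - 55*z + 56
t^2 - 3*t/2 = t*(t - 3/2)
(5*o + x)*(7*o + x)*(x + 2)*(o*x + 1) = 35*o^3*x^2 + 70*o^3*x + 12*o^2*x^3 + 24*o^2*x^2 + 35*o^2*x + 70*o^2 + o*x^4 + 2*o*x^3 + 12*o*x^2 + 24*o*x + x^3 + 2*x^2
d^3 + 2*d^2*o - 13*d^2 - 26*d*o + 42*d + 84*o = (d - 7)*(d - 6)*(d + 2*o)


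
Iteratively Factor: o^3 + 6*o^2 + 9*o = (o)*(o^2 + 6*o + 9) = o*(o + 3)*(o + 3)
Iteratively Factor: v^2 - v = (v)*(v - 1)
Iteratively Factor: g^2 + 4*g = (g)*(g + 4)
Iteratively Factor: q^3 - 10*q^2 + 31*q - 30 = (q - 2)*(q^2 - 8*q + 15) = (q - 3)*(q - 2)*(q - 5)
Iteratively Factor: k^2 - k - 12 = (k + 3)*(k - 4)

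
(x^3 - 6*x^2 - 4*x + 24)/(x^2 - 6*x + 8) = (x^2 - 4*x - 12)/(x - 4)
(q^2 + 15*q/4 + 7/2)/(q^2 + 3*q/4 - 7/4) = (q + 2)/(q - 1)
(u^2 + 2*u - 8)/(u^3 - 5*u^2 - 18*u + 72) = (u - 2)/(u^2 - 9*u + 18)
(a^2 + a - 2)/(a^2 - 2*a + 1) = (a + 2)/(a - 1)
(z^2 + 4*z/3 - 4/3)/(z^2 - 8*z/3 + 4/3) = (z + 2)/(z - 2)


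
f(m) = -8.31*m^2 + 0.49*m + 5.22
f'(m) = 0.49 - 16.62*m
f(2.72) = -54.93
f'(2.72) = -44.72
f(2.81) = -59.02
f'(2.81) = -46.21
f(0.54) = 3.06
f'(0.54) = -8.48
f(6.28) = -319.44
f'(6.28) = -103.88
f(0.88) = -0.78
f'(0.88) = -14.14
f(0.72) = 1.26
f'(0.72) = -11.48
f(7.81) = -497.83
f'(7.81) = -129.31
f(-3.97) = -127.70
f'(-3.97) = 66.47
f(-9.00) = -672.30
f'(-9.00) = 150.07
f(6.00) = -291.00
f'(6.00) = -99.23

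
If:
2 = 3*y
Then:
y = 2/3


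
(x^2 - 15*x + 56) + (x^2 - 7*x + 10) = 2*x^2 - 22*x + 66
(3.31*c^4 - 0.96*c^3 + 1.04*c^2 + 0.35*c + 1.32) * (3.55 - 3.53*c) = -11.6843*c^5 + 15.1393*c^4 - 7.0792*c^3 + 2.4565*c^2 - 3.4171*c + 4.686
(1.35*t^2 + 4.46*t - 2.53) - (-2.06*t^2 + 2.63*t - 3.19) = 3.41*t^2 + 1.83*t + 0.66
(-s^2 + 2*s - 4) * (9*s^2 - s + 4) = -9*s^4 + 19*s^3 - 42*s^2 + 12*s - 16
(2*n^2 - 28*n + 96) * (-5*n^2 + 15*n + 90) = -10*n^4 + 170*n^3 - 720*n^2 - 1080*n + 8640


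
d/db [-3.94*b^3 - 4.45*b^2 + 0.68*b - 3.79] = -11.82*b^2 - 8.9*b + 0.68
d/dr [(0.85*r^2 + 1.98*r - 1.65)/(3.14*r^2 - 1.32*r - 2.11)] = (-7.3392*r^2 + 6.775*r - 6.3558)/(9.8596*r^4 - 8.2896*r^3 - 11.5084*r^2 + 5.5704*r + 4.4521)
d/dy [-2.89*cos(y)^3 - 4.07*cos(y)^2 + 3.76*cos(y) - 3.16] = (8.67*cos(y)^2 + 8.14*cos(y) - 3.76)*sin(y)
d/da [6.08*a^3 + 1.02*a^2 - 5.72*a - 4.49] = 18.24*a^2 + 2.04*a - 5.72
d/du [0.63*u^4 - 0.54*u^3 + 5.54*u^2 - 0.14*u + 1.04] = 2.52*u^3 - 1.62*u^2 + 11.08*u - 0.14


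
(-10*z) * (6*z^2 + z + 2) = -60*z^3 - 10*z^2 - 20*z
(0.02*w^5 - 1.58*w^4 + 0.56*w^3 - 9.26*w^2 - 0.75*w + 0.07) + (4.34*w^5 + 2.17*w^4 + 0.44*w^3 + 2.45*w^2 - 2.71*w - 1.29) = 4.36*w^5 + 0.59*w^4 + 1.0*w^3 - 6.81*w^2 - 3.46*w - 1.22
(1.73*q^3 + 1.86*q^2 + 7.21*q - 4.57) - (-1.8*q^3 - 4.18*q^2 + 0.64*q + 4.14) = 3.53*q^3 + 6.04*q^2 + 6.57*q - 8.71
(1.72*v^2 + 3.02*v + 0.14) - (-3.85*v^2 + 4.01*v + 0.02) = 5.57*v^2 - 0.99*v + 0.12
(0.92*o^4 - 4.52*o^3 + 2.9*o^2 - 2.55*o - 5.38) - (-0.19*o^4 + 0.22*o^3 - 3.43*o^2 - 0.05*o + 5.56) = 1.11*o^4 - 4.74*o^3 + 6.33*o^2 - 2.5*o - 10.94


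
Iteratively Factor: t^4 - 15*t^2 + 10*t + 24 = (t + 1)*(t^3 - t^2 - 14*t + 24) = (t - 3)*(t + 1)*(t^2 + 2*t - 8) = (t - 3)*(t - 2)*(t + 1)*(t + 4)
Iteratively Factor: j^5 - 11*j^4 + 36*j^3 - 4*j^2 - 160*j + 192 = (j - 2)*(j^4 - 9*j^3 + 18*j^2 + 32*j - 96) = (j - 4)*(j - 2)*(j^3 - 5*j^2 - 2*j + 24) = (j - 4)*(j - 2)*(j + 2)*(j^2 - 7*j + 12) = (j - 4)^2*(j - 2)*(j + 2)*(j - 3)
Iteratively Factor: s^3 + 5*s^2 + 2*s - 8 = (s + 4)*(s^2 + s - 2) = (s - 1)*(s + 4)*(s + 2)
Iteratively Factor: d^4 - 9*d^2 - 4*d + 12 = (d - 1)*(d^3 + d^2 - 8*d - 12) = (d - 1)*(d + 2)*(d^2 - d - 6) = (d - 3)*(d - 1)*(d + 2)*(d + 2)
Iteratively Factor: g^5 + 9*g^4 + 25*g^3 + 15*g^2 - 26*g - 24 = (g + 4)*(g^4 + 5*g^3 + 5*g^2 - 5*g - 6) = (g - 1)*(g + 4)*(g^3 + 6*g^2 + 11*g + 6) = (g - 1)*(g + 1)*(g + 4)*(g^2 + 5*g + 6) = (g - 1)*(g + 1)*(g + 3)*(g + 4)*(g + 2)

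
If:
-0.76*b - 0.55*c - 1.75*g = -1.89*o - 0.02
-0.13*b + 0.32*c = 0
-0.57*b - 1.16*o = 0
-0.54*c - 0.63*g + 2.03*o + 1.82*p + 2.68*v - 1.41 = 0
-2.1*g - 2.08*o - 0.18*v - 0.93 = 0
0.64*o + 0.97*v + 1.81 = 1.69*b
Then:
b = 0.21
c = 0.09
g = -0.22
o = -0.10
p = 2.95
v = -1.43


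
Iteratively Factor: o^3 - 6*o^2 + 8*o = (o)*(o^2 - 6*o + 8) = o*(o - 4)*(o - 2)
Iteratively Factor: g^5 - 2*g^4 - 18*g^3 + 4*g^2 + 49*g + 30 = (g - 5)*(g^4 + 3*g^3 - 3*g^2 - 11*g - 6) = (g - 5)*(g + 3)*(g^3 - 3*g - 2) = (g - 5)*(g + 1)*(g + 3)*(g^2 - g - 2) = (g - 5)*(g - 2)*(g + 1)*(g + 3)*(g + 1)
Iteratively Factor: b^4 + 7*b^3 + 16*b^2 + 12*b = (b + 2)*(b^3 + 5*b^2 + 6*b) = b*(b + 2)*(b^2 + 5*b + 6) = b*(b + 2)^2*(b + 3)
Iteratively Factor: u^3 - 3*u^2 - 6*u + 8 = (u - 4)*(u^2 + u - 2) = (u - 4)*(u - 1)*(u + 2)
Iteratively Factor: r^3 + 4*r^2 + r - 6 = (r - 1)*(r^2 + 5*r + 6) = (r - 1)*(r + 3)*(r + 2)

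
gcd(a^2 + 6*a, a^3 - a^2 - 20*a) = a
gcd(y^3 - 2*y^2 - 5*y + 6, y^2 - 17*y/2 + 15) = 1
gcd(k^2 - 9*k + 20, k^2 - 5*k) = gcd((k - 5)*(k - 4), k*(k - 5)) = k - 5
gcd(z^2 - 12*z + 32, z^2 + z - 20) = z - 4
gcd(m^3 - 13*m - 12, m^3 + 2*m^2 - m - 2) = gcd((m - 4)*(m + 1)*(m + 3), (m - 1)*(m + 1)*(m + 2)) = m + 1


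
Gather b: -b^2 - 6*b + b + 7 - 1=-b^2 - 5*b + 6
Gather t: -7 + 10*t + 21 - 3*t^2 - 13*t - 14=-3*t^2 - 3*t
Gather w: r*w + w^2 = r*w + w^2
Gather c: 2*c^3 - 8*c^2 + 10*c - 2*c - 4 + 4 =2*c^3 - 8*c^2 + 8*c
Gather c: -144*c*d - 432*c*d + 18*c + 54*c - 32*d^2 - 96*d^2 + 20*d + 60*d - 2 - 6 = c*(72 - 576*d) - 128*d^2 + 80*d - 8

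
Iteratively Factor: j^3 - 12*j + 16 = (j - 2)*(j^2 + 2*j - 8) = (j - 2)^2*(j + 4)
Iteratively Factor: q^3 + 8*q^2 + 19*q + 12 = (q + 3)*(q^2 + 5*q + 4) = (q + 3)*(q + 4)*(q + 1)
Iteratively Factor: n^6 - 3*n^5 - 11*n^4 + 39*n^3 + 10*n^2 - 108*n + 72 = (n - 3)*(n^5 - 11*n^3 + 6*n^2 + 28*n - 24) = (n - 3)*(n + 3)*(n^4 - 3*n^3 - 2*n^2 + 12*n - 8) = (n - 3)*(n - 2)*(n + 3)*(n^3 - n^2 - 4*n + 4) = (n - 3)*(n - 2)*(n - 1)*(n + 3)*(n^2 - 4) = (n - 3)*(n - 2)^2*(n - 1)*(n + 3)*(n + 2)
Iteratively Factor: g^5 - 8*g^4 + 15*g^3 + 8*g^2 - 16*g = (g - 1)*(g^4 - 7*g^3 + 8*g^2 + 16*g) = (g - 4)*(g - 1)*(g^3 - 3*g^2 - 4*g) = (g - 4)*(g - 1)*(g + 1)*(g^2 - 4*g) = g*(g - 4)*(g - 1)*(g + 1)*(g - 4)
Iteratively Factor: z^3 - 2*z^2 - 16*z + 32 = (z - 4)*(z^2 + 2*z - 8) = (z - 4)*(z + 4)*(z - 2)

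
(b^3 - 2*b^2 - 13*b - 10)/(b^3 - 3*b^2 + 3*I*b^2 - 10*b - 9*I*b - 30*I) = (b + 1)/(b + 3*I)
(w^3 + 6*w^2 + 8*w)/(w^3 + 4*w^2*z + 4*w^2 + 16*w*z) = (w + 2)/(w + 4*z)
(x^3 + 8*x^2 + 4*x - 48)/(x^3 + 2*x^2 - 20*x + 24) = (x + 4)/(x - 2)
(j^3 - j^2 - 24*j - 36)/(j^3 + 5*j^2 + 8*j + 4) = (j^2 - 3*j - 18)/(j^2 + 3*j + 2)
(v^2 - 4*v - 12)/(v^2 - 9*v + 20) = (v^2 - 4*v - 12)/(v^2 - 9*v + 20)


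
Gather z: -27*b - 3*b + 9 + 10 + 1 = 20 - 30*b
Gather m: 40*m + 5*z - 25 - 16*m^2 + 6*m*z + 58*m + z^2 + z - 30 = -16*m^2 + m*(6*z + 98) + z^2 + 6*z - 55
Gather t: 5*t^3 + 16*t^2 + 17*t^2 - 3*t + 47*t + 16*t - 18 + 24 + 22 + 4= 5*t^3 + 33*t^2 + 60*t + 32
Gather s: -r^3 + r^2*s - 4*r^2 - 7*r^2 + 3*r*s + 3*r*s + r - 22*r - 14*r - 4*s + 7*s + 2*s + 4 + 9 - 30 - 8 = -r^3 - 11*r^2 - 35*r + s*(r^2 + 6*r + 5) - 25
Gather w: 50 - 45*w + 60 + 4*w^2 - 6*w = 4*w^2 - 51*w + 110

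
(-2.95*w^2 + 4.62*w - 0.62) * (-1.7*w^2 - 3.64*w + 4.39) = 5.015*w^4 + 2.884*w^3 - 28.7133*w^2 + 22.5386*w - 2.7218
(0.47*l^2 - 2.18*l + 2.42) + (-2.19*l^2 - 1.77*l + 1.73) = -1.72*l^2 - 3.95*l + 4.15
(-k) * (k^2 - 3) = -k^3 + 3*k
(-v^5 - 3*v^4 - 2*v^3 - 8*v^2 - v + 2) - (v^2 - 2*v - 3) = -v^5 - 3*v^4 - 2*v^3 - 9*v^2 + v + 5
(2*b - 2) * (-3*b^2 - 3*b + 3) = -6*b^3 + 12*b - 6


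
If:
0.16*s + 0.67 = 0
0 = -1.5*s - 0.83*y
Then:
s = -4.19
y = 7.57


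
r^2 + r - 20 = (r - 4)*(r + 5)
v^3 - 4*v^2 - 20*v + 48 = (v - 6)*(v - 2)*(v + 4)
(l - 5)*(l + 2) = l^2 - 3*l - 10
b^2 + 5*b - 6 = (b - 1)*(b + 6)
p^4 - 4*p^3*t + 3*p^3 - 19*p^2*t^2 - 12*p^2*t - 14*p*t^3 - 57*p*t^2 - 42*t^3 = (p + 3)*(p - 7*t)*(p + t)*(p + 2*t)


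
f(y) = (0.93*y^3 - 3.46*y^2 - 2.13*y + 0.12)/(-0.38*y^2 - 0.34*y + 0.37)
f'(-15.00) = -2.41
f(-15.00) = 48.55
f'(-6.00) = -2.02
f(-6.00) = 27.73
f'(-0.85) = 17.36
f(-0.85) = -2.97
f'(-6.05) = -2.03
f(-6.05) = 27.83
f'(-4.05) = -1.04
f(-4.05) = 24.47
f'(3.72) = -2.40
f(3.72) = 1.27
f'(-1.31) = 197.65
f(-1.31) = -31.35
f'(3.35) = -2.43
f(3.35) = 2.16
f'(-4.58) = -1.50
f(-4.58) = 25.16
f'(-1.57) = 6369.63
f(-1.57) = 263.63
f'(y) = (0.76*y + 0.34)*(0.93*y^3 - 3.46*y^2 - 2.13*y + 0.12)/(-0.38*y^2 - 0.34*y + 0.37)^2 + (2.79*y^2 - 6.92*y - 2.13)/(-0.38*y^2 - 0.34*y + 0.37) = (-0.3534*y^4 - 0.6324*y^3 + 1.3993*y^2 - 2.4692*y - 0.7473)/(0.1444*y^4 + 0.2584*y^3 - 0.1656*y^2 - 0.2516*y + 0.1369)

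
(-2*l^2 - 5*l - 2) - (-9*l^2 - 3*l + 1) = 7*l^2 - 2*l - 3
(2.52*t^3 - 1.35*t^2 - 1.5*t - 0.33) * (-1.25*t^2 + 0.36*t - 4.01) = -3.15*t^5 + 2.5947*t^4 - 8.7162*t^3 + 5.286*t^2 + 5.8962*t + 1.3233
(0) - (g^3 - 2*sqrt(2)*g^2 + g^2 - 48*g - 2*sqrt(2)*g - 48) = -g^3 - g^2 + 2*sqrt(2)*g^2 + 2*sqrt(2)*g + 48*g + 48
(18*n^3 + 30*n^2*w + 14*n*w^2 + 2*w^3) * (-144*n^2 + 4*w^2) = -2592*n^5 - 4320*n^4*w - 1944*n^3*w^2 - 168*n^2*w^3 + 56*n*w^4 + 8*w^5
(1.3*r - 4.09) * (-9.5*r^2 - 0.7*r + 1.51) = -12.35*r^3 + 37.945*r^2 + 4.826*r - 6.1759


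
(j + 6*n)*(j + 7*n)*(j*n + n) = j^3*n + 13*j^2*n^2 + j^2*n + 42*j*n^3 + 13*j*n^2 + 42*n^3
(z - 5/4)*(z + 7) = z^2 + 23*z/4 - 35/4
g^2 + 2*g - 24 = (g - 4)*(g + 6)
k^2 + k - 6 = (k - 2)*(k + 3)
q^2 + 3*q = q*(q + 3)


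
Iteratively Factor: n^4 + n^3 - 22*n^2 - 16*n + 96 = (n - 2)*(n^3 + 3*n^2 - 16*n - 48) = (n - 2)*(n + 3)*(n^2 - 16) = (n - 2)*(n + 3)*(n + 4)*(n - 4)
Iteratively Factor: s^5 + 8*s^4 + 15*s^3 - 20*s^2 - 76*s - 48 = (s - 2)*(s^4 + 10*s^3 + 35*s^2 + 50*s + 24) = (s - 2)*(s + 1)*(s^3 + 9*s^2 + 26*s + 24) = (s - 2)*(s + 1)*(s + 4)*(s^2 + 5*s + 6) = (s - 2)*(s + 1)*(s + 3)*(s + 4)*(s + 2)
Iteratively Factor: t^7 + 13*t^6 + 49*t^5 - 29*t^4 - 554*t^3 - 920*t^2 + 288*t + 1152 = (t + 4)*(t^6 + 9*t^5 + 13*t^4 - 81*t^3 - 230*t^2 + 288) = (t + 2)*(t + 4)*(t^5 + 7*t^4 - t^3 - 79*t^2 - 72*t + 144) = (t + 2)*(t + 4)^2*(t^4 + 3*t^3 - 13*t^2 - 27*t + 36) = (t + 2)*(t + 3)*(t + 4)^2*(t^3 - 13*t + 12) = (t - 3)*(t + 2)*(t + 3)*(t + 4)^2*(t^2 + 3*t - 4) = (t - 3)*(t + 2)*(t + 3)*(t + 4)^3*(t - 1)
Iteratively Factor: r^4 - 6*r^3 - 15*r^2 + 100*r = (r - 5)*(r^3 - r^2 - 20*r) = r*(r - 5)*(r^2 - r - 20) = r*(r - 5)*(r + 4)*(r - 5)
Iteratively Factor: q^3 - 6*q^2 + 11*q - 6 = (q - 1)*(q^2 - 5*q + 6) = (q - 2)*(q - 1)*(q - 3)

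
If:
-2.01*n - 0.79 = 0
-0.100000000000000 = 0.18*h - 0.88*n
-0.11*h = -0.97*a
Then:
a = -0.28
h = -2.48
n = -0.39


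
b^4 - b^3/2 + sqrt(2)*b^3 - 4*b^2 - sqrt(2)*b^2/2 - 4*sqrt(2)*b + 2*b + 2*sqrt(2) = (b - 2)*(b - 1/2)*(b + 2)*(b + sqrt(2))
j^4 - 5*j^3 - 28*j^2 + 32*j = j*(j - 8)*(j - 1)*(j + 4)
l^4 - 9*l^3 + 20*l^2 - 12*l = l*(l - 6)*(l - 2)*(l - 1)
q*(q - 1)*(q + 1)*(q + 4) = q^4 + 4*q^3 - q^2 - 4*q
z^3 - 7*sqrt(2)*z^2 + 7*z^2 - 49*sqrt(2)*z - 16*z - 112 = (z + 7)*(z - 8*sqrt(2))*(z + sqrt(2))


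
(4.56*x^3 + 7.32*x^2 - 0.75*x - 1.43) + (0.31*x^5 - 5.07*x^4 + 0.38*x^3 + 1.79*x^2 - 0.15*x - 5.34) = 0.31*x^5 - 5.07*x^4 + 4.94*x^3 + 9.11*x^2 - 0.9*x - 6.77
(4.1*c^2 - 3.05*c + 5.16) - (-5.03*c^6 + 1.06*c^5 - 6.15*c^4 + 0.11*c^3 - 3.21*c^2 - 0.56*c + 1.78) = 5.03*c^6 - 1.06*c^5 + 6.15*c^4 - 0.11*c^3 + 7.31*c^2 - 2.49*c + 3.38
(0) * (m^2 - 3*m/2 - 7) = 0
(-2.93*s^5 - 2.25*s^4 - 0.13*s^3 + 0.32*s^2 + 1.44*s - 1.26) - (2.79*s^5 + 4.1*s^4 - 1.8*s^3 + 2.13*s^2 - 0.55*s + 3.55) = -5.72*s^5 - 6.35*s^4 + 1.67*s^3 - 1.81*s^2 + 1.99*s - 4.81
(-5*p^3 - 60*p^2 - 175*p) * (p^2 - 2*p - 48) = -5*p^5 - 50*p^4 + 185*p^3 + 3230*p^2 + 8400*p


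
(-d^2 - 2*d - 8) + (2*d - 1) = -d^2 - 9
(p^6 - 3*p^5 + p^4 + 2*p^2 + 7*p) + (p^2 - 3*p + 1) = p^6 - 3*p^5 + p^4 + 3*p^2 + 4*p + 1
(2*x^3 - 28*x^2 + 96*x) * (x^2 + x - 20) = 2*x^5 - 26*x^4 + 28*x^3 + 656*x^2 - 1920*x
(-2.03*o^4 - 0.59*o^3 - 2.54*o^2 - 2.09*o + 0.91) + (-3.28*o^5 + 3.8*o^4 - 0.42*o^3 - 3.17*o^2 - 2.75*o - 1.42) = -3.28*o^5 + 1.77*o^4 - 1.01*o^3 - 5.71*o^2 - 4.84*o - 0.51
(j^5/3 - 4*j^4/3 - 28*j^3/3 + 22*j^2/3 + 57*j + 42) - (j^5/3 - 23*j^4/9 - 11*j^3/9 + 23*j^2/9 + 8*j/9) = 11*j^4/9 - 73*j^3/9 + 43*j^2/9 + 505*j/9 + 42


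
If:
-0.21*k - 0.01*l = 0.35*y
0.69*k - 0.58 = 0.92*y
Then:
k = 1.33333333333333*y + 0.840579710144927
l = -63.0*y - 17.6521739130435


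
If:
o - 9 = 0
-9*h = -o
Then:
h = 1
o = 9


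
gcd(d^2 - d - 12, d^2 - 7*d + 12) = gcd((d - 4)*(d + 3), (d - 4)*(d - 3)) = d - 4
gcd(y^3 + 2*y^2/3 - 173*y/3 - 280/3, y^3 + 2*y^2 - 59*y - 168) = y^2 - y - 56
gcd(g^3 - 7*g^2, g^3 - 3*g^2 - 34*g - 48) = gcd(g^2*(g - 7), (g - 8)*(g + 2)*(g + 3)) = 1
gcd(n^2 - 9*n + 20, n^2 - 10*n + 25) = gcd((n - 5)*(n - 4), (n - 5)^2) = n - 5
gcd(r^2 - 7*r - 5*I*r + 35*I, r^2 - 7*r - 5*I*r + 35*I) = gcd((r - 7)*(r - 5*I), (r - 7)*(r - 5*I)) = r^2 + r*(-7 - 5*I) + 35*I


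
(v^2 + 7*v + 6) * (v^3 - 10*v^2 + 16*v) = v^5 - 3*v^4 - 48*v^3 + 52*v^2 + 96*v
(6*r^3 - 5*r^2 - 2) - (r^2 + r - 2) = 6*r^3 - 6*r^2 - r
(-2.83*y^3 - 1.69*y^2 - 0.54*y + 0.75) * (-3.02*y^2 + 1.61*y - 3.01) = 8.5466*y^5 + 0.547499999999999*y^4 + 7.4282*y^3 + 1.9525*y^2 + 2.8329*y - 2.2575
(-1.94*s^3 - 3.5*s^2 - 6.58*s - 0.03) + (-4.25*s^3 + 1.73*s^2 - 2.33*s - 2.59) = -6.19*s^3 - 1.77*s^2 - 8.91*s - 2.62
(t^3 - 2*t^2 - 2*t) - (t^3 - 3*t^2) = t^2 - 2*t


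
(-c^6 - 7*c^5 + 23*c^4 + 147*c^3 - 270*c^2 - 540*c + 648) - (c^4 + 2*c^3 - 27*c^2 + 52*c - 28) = -c^6 - 7*c^5 + 22*c^4 + 145*c^3 - 243*c^2 - 592*c + 676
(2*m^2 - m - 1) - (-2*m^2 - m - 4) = 4*m^2 + 3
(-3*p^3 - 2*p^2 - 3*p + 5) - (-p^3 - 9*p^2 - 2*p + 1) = -2*p^3 + 7*p^2 - p + 4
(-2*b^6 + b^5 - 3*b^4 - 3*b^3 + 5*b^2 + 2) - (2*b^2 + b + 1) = -2*b^6 + b^5 - 3*b^4 - 3*b^3 + 3*b^2 - b + 1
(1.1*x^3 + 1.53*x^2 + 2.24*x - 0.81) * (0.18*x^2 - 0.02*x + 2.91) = 0.198*x^5 + 0.2534*x^4 + 3.5736*x^3 + 4.2617*x^2 + 6.5346*x - 2.3571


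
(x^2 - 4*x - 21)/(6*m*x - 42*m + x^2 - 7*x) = (x + 3)/(6*m + x)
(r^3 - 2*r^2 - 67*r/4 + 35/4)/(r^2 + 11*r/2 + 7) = (2*r^2 - 11*r + 5)/(2*(r + 2))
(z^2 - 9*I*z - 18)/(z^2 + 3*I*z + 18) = (z - 6*I)/(z + 6*I)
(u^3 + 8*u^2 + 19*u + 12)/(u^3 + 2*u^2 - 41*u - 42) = (u^2 + 7*u + 12)/(u^2 + u - 42)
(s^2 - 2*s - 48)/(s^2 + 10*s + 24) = (s - 8)/(s + 4)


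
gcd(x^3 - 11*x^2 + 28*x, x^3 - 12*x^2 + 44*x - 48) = x - 4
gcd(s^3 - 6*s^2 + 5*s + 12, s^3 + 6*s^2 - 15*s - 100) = s - 4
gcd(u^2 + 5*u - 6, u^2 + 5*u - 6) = u^2 + 5*u - 6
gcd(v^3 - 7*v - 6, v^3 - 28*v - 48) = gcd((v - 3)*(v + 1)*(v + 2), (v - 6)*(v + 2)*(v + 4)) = v + 2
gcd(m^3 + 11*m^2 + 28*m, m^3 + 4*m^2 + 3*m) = m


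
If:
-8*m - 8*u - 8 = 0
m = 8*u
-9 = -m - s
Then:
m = -8/9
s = 89/9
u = -1/9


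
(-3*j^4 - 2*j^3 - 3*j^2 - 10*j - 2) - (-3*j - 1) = -3*j^4 - 2*j^3 - 3*j^2 - 7*j - 1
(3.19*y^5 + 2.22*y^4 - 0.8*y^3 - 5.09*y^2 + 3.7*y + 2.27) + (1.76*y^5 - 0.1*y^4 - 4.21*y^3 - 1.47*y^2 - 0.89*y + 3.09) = 4.95*y^5 + 2.12*y^4 - 5.01*y^3 - 6.56*y^2 + 2.81*y + 5.36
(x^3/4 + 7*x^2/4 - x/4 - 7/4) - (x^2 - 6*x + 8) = x^3/4 + 3*x^2/4 + 23*x/4 - 39/4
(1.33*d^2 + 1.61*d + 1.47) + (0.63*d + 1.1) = 1.33*d^2 + 2.24*d + 2.57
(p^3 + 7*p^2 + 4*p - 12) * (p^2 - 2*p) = p^5 + 5*p^4 - 10*p^3 - 20*p^2 + 24*p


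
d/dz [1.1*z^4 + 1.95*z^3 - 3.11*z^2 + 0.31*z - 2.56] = 4.4*z^3 + 5.85*z^2 - 6.22*z + 0.31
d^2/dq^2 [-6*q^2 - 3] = -12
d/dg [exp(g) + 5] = exp(g)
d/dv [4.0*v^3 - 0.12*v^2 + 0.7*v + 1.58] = 12.0*v^2 - 0.24*v + 0.7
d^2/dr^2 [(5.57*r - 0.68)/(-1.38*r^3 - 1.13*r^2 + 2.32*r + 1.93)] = (-63.645048*r^5 - 36.575244*r^4 - 32.924218*r^3 - 185.874432*r^2 - 72.715134*r + 60.166552)/(2.628072*r^9 + 6.455916*r^8 - 7.968258*r^7 - 31.290427*r^6 - 4.66194*r^5 + 47.927613*r^4 + 33.292046*r^3 - 18.536685*r^2 - 25.925304*r - 7.189057)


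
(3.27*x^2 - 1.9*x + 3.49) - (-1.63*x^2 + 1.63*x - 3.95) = 4.9*x^2 - 3.53*x + 7.44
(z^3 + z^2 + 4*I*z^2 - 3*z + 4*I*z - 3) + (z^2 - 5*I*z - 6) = z^3 + 2*z^2 + 4*I*z^2 - 3*z - I*z - 9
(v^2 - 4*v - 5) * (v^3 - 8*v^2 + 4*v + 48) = v^5 - 12*v^4 + 31*v^3 + 72*v^2 - 212*v - 240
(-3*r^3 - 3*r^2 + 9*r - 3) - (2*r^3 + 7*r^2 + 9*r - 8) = -5*r^3 - 10*r^2 + 5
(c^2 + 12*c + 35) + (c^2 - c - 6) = 2*c^2 + 11*c + 29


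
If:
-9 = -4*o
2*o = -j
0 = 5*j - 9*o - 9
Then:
No Solution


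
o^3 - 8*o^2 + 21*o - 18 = (o - 3)^2*(o - 2)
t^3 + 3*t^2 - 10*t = t*(t - 2)*(t + 5)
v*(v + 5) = v^2 + 5*v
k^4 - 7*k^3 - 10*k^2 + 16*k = k*(k - 8)*(k - 1)*(k + 2)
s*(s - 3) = s^2 - 3*s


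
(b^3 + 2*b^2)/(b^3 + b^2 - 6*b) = b*(b + 2)/(b^2 + b - 6)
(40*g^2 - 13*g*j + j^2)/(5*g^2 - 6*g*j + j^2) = (8*g - j)/(g - j)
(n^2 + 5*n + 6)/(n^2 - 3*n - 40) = (n^2 + 5*n + 6)/(n^2 - 3*n - 40)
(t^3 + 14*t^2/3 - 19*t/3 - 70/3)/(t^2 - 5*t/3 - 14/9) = 3*(t^2 + 7*t + 10)/(3*t + 2)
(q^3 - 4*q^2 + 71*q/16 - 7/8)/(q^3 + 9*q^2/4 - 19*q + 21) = (q - 1/4)/(q + 6)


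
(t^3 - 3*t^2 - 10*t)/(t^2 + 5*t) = (t^2 - 3*t - 10)/(t + 5)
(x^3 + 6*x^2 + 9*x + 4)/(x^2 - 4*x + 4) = (x^3 + 6*x^2 + 9*x + 4)/(x^2 - 4*x + 4)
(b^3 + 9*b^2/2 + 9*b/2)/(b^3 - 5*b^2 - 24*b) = (b + 3/2)/(b - 8)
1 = 1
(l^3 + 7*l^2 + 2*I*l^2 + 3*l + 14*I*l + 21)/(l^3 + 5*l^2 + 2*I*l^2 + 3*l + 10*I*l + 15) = (l + 7)/(l + 5)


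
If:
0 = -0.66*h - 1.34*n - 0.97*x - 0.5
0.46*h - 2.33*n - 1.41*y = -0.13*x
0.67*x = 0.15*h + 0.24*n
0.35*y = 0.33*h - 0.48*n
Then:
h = 0.16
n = -0.38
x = -0.10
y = 0.67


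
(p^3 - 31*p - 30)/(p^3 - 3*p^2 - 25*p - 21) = (p^2 - p - 30)/(p^2 - 4*p - 21)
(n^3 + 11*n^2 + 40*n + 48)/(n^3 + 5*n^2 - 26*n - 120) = (n^2 + 7*n + 12)/(n^2 + n - 30)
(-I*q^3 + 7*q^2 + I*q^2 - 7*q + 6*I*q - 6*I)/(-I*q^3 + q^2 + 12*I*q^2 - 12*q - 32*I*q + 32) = (q^2 + q*(-1 + 6*I) - 6*I)/(q^2 - 12*q + 32)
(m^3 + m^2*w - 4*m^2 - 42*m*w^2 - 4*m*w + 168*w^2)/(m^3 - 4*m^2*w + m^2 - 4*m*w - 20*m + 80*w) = (-m^2 - m*w + 42*w^2)/(-m^2 + 4*m*w - 5*m + 20*w)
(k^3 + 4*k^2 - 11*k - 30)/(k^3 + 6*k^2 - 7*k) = (k^3 + 4*k^2 - 11*k - 30)/(k*(k^2 + 6*k - 7))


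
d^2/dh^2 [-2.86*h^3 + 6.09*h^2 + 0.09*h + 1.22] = 12.18 - 17.16*h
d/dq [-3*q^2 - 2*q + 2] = -6*q - 2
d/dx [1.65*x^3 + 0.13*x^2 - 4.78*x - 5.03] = 4.95*x^2 + 0.26*x - 4.78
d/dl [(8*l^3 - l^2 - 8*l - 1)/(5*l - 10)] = (16*l^3 - 49*l^2 + 4*l + 17)/(5*(l^2 - 4*l + 4))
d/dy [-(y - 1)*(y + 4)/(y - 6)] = (-y^2 + 12*y + 14)/(y^2 - 12*y + 36)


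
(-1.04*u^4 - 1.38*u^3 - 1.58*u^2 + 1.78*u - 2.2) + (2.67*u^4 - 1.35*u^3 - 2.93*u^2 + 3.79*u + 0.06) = 1.63*u^4 - 2.73*u^3 - 4.51*u^2 + 5.57*u - 2.14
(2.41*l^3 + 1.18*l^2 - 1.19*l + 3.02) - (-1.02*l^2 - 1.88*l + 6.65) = 2.41*l^3 + 2.2*l^2 + 0.69*l - 3.63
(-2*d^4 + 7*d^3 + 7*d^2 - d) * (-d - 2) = 2*d^5 - 3*d^4 - 21*d^3 - 13*d^2 + 2*d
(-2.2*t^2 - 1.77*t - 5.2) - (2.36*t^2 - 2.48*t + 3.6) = -4.56*t^2 + 0.71*t - 8.8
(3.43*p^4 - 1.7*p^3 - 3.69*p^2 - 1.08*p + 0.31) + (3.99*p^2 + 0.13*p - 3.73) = 3.43*p^4 - 1.7*p^3 + 0.3*p^2 - 0.95*p - 3.42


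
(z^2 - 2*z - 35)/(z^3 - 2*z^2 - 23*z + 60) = (z - 7)/(z^2 - 7*z + 12)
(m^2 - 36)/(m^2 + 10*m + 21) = (m^2 - 36)/(m^2 + 10*m + 21)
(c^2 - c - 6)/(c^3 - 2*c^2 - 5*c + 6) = 1/(c - 1)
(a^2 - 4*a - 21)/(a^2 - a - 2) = (-a^2 + 4*a + 21)/(-a^2 + a + 2)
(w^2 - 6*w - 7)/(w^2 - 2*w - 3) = (w - 7)/(w - 3)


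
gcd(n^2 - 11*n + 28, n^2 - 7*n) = n - 7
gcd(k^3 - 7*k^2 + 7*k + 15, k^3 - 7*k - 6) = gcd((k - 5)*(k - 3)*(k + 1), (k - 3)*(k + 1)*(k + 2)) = k^2 - 2*k - 3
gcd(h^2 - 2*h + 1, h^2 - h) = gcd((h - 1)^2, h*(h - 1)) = h - 1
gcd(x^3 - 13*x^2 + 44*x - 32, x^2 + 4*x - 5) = x - 1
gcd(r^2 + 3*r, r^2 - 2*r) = r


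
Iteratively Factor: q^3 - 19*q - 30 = (q + 2)*(q^2 - 2*q - 15) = (q - 5)*(q + 2)*(q + 3)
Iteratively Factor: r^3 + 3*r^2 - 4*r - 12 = (r + 3)*(r^2 - 4) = (r - 2)*(r + 3)*(r + 2)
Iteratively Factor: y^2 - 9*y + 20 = (y - 4)*(y - 5)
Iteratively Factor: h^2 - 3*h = (h)*(h - 3)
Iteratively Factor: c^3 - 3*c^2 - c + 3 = (c + 1)*(c^2 - 4*c + 3) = (c - 1)*(c + 1)*(c - 3)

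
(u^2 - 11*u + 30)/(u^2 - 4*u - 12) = (u - 5)/(u + 2)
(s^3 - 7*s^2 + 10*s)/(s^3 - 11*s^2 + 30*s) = (s - 2)/(s - 6)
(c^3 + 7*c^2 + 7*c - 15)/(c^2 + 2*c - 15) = (c^2 + 2*c - 3)/(c - 3)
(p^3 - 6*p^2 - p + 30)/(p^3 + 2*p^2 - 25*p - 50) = (p - 3)/(p + 5)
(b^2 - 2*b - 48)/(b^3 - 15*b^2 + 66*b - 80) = (b + 6)/(b^2 - 7*b + 10)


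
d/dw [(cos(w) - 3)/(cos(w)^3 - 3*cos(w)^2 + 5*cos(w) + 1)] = (39*cos(w)/2 - 6*cos(2*w) + cos(3*w)/2 - 22)*sin(w)/(cos(w)^3 - 3*cos(w)^2 + 5*cos(w) + 1)^2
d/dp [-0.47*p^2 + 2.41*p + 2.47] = 2.41 - 0.94*p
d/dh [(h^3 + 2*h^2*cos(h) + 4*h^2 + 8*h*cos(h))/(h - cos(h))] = (-3*h^3*sin(h) + 2*h^3 - 12*h^2*sin(h) - h^2*cos(h) + 4*h^2 - 4*h*cos(h)^2 - 8*h*cos(h) - 8*cos(h)^2)/(h - cos(h))^2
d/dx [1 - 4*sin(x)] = -4*cos(x)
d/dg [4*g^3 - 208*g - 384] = 12*g^2 - 208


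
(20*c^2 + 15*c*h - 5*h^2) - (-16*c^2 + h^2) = 36*c^2 + 15*c*h - 6*h^2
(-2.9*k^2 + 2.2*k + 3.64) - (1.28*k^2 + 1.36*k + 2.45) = -4.18*k^2 + 0.84*k + 1.19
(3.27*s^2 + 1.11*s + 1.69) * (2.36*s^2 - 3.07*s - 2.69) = 7.7172*s^4 - 7.4193*s^3 - 8.2156*s^2 - 8.1742*s - 4.5461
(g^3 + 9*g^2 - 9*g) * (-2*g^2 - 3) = -2*g^5 - 18*g^4 + 15*g^3 - 27*g^2 + 27*g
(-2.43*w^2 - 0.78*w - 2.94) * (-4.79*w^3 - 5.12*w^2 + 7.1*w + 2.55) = 11.6397*w^5 + 16.1778*w^4 + 0.8232*w^3 + 3.3183*w^2 - 22.863*w - 7.497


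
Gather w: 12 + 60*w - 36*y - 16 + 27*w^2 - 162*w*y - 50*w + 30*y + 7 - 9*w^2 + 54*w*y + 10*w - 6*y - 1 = 18*w^2 + w*(20 - 108*y) - 12*y + 2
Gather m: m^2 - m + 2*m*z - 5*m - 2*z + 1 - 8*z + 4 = m^2 + m*(2*z - 6) - 10*z + 5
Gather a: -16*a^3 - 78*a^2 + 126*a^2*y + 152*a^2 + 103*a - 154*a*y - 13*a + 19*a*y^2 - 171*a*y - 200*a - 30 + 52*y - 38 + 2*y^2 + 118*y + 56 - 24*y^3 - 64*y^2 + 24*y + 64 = -16*a^3 + a^2*(126*y + 74) + a*(19*y^2 - 325*y - 110) - 24*y^3 - 62*y^2 + 194*y + 52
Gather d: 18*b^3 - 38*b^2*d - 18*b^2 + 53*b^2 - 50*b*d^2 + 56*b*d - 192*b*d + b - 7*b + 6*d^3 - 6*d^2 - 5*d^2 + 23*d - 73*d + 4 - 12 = 18*b^3 + 35*b^2 - 6*b + 6*d^3 + d^2*(-50*b - 11) + d*(-38*b^2 - 136*b - 50) - 8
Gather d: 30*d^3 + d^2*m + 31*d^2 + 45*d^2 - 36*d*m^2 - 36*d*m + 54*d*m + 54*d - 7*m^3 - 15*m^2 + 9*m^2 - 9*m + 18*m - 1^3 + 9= 30*d^3 + d^2*(m + 76) + d*(-36*m^2 + 18*m + 54) - 7*m^3 - 6*m^2 + 9*m + 8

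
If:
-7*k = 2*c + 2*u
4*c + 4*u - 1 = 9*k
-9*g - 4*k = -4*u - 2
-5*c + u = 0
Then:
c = 7/276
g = 185/621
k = -1/23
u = 35/276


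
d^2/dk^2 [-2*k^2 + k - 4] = -4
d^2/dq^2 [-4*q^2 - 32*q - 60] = -8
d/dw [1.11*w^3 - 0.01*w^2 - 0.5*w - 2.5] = 3.33*w^2 - 0.02*w - 0.5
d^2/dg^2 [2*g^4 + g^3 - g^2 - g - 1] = 24*g^2 + 6*g - 2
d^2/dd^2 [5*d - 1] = 0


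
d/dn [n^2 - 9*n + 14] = 2*n - 9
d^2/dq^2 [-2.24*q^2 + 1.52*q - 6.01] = -4.48000000000000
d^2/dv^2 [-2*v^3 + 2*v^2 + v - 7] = 4 - 12*v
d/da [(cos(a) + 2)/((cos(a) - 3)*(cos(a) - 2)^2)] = (3*cos(a) + cos(2*a) - 21)*sin(a)/((cos(a) - 3)^2*(cos(a) - 2)^3)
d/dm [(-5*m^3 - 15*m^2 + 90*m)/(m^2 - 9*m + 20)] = 5*(-m^4 + 18*m^3 - 51*m^2 - 120*m + 360)/(m^4 - 18*m^3 + 121*m^2 - 360*m + 400)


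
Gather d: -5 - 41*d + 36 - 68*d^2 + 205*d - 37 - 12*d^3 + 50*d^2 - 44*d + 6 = -12*d^3 - 18*d^2 + 120*d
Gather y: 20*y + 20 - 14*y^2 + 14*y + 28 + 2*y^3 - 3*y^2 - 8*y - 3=2*y^3 - 17*y^2 + 26*y + 45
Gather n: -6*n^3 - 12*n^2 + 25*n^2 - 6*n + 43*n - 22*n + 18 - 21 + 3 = -6*n^3 + 13*n^2 + 15*n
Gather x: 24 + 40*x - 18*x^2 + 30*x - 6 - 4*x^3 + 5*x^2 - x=-4*x^3 - 13*x^2 + 69*x + 18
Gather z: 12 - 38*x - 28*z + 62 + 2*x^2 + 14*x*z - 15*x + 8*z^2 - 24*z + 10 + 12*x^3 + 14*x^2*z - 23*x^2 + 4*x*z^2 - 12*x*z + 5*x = 12*x^3 - 21*x^2 - 48*x + z^2*(4*x + 8) + z*(14*x^2 + 2*x - 52) + 84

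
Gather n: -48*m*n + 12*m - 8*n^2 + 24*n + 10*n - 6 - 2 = 12*m - 8*n^2 + n*(34 - 48*m) - 8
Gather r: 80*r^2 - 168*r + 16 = 80*r^2 - 168*r + 16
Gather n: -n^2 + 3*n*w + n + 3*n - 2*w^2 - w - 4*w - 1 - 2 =-n^2 + n*(3*w + 4) - 2*w^2 - 5*w - 3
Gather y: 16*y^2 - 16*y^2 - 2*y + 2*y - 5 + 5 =0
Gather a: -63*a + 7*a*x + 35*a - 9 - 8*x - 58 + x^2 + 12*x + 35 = a*(7*x - 28) + x^2 + 4*x - 32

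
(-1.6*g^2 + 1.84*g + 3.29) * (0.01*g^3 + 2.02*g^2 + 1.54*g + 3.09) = -0.016*g^5 - 3.2136*g^4 + 1.2857*g^3 + 4.5354*g^2 + 10.7522*g + 10.1661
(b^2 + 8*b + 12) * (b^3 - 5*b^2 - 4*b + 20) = b^5 + 3*b^4 - 32*b^3 - 72*b^2 + 112*b + 240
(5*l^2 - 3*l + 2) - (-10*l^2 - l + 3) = 15*l^2 - 2*l - 1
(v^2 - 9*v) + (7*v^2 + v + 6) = 8*v^2 - 8*v + 6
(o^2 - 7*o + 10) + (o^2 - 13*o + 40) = 2*o^2 - 20*o + 50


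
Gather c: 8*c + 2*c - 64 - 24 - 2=10*c - 90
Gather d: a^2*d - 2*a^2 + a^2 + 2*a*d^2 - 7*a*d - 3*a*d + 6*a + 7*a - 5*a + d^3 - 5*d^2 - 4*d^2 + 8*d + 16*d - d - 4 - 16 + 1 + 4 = -a^2 + 8*a + d^3 + d^2*(2*a - 9) + d*(a^2 - 10*a + 23) - 15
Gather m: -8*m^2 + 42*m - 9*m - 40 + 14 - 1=-8*m^2 + 33*m - 27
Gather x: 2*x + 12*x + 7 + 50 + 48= 14*x + 105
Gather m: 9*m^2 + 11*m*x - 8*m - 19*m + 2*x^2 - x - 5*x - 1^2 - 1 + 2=9*m^2 + m*(11*x - 27) + 2*x^2 - 6*x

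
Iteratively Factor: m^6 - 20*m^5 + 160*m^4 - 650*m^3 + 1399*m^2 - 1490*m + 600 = (m - 1)*(m^5 - 19*m^4 + 141*m^3 - 509*m^2 + 890*m - 600) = (m - 5)*(m - 1)*(m^4 - 14*m^3 + 71*m^2 - 154*m + 120) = (m - 5)*(m - 4)*(m - 1)*(m^3 - 10*m^2 + 31*m - 30) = (m - 5)^2*(m - 4)*(m - 1)*(m^2 - 5*m + 6) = (m - 5)^2*(m - 4)*(m - 2)*(m - 1)*(m - 3)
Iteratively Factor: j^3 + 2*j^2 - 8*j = (j + 4)*(j^2 - 2*j) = (j - 2)*(j + 4)*(j)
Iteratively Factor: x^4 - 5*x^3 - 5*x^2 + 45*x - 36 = (x - 4)*(x^3 - x^2 - 9*x + 9) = (x - 4)*(x - 3)*(x^2 + 2*x - 3) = (x - 4)*(x - 3)*(x + 3)*(x - 1)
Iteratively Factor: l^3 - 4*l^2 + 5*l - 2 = (l - 1)*(l^2 - 3*l + 2) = (l - 2)*(l - 1)*(l - 1)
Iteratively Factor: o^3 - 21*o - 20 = (o + 1)*(o^2 - o - 20) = (o + 1)*(o + 4)*(o - 5)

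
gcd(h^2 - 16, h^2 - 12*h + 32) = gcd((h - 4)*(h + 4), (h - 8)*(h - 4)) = h - 4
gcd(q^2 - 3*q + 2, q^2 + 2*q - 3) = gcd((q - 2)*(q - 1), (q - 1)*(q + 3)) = q - 1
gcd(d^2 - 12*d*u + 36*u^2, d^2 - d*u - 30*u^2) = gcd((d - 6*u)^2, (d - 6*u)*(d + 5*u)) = -d + 6*u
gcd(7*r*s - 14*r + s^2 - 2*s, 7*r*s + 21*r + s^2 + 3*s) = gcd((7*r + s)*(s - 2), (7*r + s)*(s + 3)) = 7*r + s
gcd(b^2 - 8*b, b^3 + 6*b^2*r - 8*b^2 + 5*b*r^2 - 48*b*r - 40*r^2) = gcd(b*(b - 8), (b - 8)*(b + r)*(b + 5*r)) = b - 8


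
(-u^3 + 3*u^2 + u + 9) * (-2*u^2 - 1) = 2*u^5 - 6*u^4 - u^3 - 21*u^2 - u - 9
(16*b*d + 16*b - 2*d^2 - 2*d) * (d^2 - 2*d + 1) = 16*b*d^3 - 16*b*d^2 - 16*b*d + 16*b - 2*d^4 + 2*d^3 + 2*d^2 - 2*d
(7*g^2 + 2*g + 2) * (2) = 14*g^2 + 4*g + 4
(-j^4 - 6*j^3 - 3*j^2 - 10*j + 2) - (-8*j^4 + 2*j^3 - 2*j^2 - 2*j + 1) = 7*j^4 - 8*j^3 - j^2 - 8*j + 1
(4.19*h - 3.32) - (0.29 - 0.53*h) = 4.72*h - 3.61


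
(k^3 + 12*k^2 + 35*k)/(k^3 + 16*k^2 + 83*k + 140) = k/(k + 4)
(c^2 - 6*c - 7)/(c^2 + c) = (c - 7)/c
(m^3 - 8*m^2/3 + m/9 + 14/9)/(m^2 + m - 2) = (9*m^2 - 15*m - 14)/(9*(m + 2))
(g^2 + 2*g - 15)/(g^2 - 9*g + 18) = (g + 5)/(g - 6)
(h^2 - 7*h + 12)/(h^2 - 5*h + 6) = (h - 4)/(h - 2)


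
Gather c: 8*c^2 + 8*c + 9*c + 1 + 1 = 8*c^2 + 17*c + 2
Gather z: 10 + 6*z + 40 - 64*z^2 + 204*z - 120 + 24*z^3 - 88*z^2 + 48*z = 24*z^3 - 152*z^2 + 258*z - 70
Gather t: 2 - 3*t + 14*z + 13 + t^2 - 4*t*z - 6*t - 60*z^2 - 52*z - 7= t^2 + t*(-4*z - 9) - 60*z^2 - 38*z + 8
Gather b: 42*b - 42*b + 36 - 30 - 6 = 0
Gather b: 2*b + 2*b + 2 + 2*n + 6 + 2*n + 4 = 4*b + 4*n + 12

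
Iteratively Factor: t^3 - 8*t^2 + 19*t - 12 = (t - 4)*(t^2 - 4*t + 3) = (t - 4)*(t - 1)*(t - 3)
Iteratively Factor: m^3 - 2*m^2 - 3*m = (m + 1)*(m^2 - 3*m) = (m - 3)*(m + 1)*(m)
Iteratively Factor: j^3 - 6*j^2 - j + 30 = (j + 2)*(j^2 - 8*j + 15) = (j - 5)*(j + 2)*(j - 3)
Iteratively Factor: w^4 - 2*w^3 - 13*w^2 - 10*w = (w - 5)*(w^3 + 3*w^2 + 2*w) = w*(w - 5)*(w^2 + 3*w + 2) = w*(w - 5)*(w + 2)*(w + 1)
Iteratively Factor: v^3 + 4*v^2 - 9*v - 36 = (v + 3)*(v^2 + v - 12) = (v + 3)*(v + 4)*(v - 3)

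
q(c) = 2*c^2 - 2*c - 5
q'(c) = 4*c - 2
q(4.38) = 24.61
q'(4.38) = 15.52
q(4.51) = 26.66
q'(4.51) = 16.04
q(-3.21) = 22.03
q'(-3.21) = -14.84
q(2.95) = 6.50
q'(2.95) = 9.80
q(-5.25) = 60.62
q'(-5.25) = -23.00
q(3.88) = 17.35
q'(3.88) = 13.52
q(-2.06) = 7.61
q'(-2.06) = -10.24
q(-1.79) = 4.99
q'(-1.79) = -9.16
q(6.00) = 55.00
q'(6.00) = 22.00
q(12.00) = 259.00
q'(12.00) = 46.00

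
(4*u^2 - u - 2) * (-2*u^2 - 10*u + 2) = -8*u^4 - 38*u^3 + 22*u^2 + 18*u - 4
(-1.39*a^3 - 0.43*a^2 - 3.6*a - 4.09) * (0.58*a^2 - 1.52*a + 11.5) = -0.8062*a^5 + 1.8634*a^4 - 17.4194*a^3 - 1.8452*a^2 - 35.1832*a - 47.035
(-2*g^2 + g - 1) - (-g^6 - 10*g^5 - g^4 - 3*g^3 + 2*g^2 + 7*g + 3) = g^6 + 10*g^5 + g^4 + 3*g^3 - 4*g^2 - 6*g - 4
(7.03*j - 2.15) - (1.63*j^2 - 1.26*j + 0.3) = -1.63*j^2 + 8.29*j - 2.45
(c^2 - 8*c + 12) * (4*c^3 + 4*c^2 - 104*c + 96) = 4*c^5 - 28*c^4 - 88*c^3 + 976*c^2 - 2016*c + 1152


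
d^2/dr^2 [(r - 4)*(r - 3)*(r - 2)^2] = 12*r^2 - 66*r + 88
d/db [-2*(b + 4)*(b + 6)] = -4*b - 20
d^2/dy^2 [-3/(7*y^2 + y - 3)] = 6*(49*y^2 + 7*y - (14*y + 1)^2 - 21)/(7*y^2 + y - 3)^3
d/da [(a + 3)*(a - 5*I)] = 2*a + 3 - 5*I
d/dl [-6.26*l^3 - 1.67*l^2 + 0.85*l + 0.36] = -18.78*l^2 - 3.34*l + 0.85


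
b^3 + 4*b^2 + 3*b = b*(b + 1)*(b + 3)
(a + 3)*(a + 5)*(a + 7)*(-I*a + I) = -I*a^4 - 14*I*a^3 - 56*I*a^2 - 34*I*a + 105*I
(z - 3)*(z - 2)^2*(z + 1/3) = z^4 - 20*z^3/3 + 41*z^2/3 - 20*z/3 - 4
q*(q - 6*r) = q^2 - 6*q*r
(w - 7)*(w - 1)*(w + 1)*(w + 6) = w^4 - w^3 - 43*w^2 + w + 42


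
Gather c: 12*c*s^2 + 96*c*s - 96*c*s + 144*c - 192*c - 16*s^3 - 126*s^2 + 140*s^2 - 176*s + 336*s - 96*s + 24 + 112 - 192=c*(12*s^2 - 48) - 16*s^3 + 14*s^2 + 64*s - 56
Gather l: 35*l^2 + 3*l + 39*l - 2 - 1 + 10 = 35*l^2 + 42*l + 7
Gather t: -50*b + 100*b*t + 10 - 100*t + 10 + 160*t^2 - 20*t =-50*b + 160*t^2 + t*(100*b - 120) + 20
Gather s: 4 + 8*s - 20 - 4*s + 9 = 4*s - 7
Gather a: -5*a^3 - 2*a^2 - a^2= -5*a^3 - 3*a^2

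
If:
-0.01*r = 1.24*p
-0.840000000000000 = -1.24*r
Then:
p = -0.01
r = 0.68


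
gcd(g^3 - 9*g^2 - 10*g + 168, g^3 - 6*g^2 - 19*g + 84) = g^2 - 3*g - 28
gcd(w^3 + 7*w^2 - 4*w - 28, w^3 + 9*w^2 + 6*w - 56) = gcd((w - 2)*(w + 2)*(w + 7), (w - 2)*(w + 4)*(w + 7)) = w^2 + 5*w - 14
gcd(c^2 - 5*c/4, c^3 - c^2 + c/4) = c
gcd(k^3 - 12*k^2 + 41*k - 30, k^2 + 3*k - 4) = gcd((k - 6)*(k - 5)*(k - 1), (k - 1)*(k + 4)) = k - 1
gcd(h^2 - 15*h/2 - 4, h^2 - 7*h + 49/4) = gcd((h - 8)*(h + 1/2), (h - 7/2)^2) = 1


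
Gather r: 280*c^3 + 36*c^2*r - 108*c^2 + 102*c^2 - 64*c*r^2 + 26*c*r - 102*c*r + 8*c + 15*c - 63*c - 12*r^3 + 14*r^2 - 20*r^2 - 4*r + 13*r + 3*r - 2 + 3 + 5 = 280*c^3 - 6*c^2 - 40*c - 12*r^3 + r^2*(-64*c - 6) + r*(36*c^2 - 76*c + 12) + 6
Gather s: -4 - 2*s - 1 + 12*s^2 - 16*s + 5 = 12*s^2 - 18*s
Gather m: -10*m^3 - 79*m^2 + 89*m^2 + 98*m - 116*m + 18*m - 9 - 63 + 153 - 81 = -10*m^3 + 10*m^2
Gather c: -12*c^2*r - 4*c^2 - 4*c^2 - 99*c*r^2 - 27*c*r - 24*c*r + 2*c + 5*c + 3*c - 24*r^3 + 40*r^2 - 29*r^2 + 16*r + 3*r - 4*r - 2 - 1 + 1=c^2*(-12*r - 8) + c*(-99*r^2 - 51*r + 10) - 24*r^3 + 11*r^2 + 15*r - 2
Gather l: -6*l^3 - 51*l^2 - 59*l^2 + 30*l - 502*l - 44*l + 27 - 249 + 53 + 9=-6*l^3 - 110*l^2 - 516*l - 160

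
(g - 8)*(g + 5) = g^2 - 3*g - 40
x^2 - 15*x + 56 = (x - 8)*(x - 7)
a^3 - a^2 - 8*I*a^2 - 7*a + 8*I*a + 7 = (a - 1)*(a - 7*I)*(a - I)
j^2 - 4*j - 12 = (j - 6)*(j + 2)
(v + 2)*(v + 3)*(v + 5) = v^3 + 10*v^2 + 31*v + 30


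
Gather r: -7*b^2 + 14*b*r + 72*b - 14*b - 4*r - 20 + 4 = -7*b^2 + 58*b + r*(14*b - 4) - 16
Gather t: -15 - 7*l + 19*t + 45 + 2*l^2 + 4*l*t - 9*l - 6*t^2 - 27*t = 2*l^2 - 16*l - 6*t^2 + t*(4*l - 8) + 30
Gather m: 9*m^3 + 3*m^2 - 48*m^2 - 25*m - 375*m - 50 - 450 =9*m^3 - 45*m^2 - 400*m - 500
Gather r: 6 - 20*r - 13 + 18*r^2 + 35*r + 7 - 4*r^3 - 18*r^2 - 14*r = -4*r^3 + r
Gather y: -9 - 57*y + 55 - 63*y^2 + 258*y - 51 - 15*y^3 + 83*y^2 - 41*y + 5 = -15*y^3 + 20*y^2 + 160*y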